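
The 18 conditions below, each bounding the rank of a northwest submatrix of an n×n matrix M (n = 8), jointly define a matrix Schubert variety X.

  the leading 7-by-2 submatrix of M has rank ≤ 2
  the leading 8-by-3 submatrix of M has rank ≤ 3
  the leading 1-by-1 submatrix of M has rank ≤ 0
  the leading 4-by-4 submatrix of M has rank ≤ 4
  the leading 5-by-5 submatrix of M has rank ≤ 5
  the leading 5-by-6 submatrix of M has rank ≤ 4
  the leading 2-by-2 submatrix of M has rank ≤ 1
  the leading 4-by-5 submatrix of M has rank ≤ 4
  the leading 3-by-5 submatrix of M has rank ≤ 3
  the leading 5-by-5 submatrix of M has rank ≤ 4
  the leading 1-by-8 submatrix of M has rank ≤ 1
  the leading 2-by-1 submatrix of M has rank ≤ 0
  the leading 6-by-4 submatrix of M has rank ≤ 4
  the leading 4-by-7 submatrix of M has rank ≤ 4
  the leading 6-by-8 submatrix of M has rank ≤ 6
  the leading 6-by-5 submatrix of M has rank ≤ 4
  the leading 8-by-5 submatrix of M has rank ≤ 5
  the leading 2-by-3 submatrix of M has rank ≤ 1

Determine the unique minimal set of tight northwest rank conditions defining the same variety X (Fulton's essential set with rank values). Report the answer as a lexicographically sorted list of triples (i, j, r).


Recovering R(i,j) via the rank-extension bound from the 18 conditions:

  R[1]: 0 1 1 1 1 1 1 1
  R[2]: 0 1 1 2 2 2 2 2
  R[3]: 1 2 2 3 3 3 3 3
  R[4]: 1 2 3 4 4 4 4 4
  R[5]: 1 2 3 4 4 4 5 5
  R[6]: 1 2 3 4 4 5 6 6
  R[7]: 1 2 3 4 5 6 7 7
  R[8]: 1 2 3 4 5 6 7 8

reading off 1-entries of Δ²R: w = (2, 4, 1, 3, 7, 6, 5, 8).

D(w) has 6 cells with 4 SE-corners; essential set:

[(2, 1, 0), (2, 3, 1), (5, 6, 4), (6, 5, 4)]


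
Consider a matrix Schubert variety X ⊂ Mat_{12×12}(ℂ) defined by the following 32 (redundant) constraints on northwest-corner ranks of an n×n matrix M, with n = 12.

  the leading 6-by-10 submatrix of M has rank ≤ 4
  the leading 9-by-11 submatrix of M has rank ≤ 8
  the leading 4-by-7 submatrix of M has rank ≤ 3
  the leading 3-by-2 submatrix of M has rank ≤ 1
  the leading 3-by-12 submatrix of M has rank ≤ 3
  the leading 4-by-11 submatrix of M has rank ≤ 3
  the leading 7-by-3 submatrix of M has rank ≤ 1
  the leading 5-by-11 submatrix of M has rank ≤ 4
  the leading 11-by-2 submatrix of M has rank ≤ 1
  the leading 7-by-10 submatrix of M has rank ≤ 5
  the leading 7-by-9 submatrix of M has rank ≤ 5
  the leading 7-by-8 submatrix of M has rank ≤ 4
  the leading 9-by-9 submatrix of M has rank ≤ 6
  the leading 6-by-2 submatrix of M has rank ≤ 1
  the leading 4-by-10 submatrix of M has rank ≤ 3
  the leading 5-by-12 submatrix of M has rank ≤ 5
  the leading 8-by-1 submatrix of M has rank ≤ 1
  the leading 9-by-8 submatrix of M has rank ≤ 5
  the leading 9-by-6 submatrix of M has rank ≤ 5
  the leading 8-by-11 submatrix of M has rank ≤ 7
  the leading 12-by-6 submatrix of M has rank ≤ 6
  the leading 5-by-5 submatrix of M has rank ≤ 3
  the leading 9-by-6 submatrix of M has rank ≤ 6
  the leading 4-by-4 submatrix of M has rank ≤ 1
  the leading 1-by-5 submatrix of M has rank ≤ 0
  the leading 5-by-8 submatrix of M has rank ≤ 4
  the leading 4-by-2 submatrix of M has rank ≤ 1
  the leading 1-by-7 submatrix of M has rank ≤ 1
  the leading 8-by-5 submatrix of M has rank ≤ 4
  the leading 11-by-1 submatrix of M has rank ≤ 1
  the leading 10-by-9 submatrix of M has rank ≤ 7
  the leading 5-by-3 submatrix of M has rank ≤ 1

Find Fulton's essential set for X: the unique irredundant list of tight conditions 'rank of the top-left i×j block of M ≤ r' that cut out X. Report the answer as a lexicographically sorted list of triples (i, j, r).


Recovering R(i,j) via the rank-extension bound from the 32 conditions:

  i=1: 0 0 0 0 0 1 1 1 1 1 1 1
  i=2: 1 1 1 1 1 2 2 2 2 2 2 2
  i=3: 1 1 1 1 2 3 3 3 3 3 3 3
  i=4: 1 1 1 1 2 3 3 3 3 3 3 4
  i=5: 1 1 1 2 3 4 4 4 4 4 4 5
  i=6: 1 1 1 2 3 4 4 4 4 4 5 6
  i=7: 1 1 1 2 3 4 4 4 5 5 6 7
  i=8: 1 1 2 3 4 5 5 5 6 6 7 8
  i=9: 1 1 2 3 4 5 5 5 6 7 8 9
  i=10: 1 1 2 3 4 5 6 6 7 8 9 10
  i=11: 1 1 2 3 4 5 6 7 8 9 10 11
  i=12: 1 2 3 4 5 6 7 8 9 10 11 12

giving w = (6, 1, 5, 12, 4, 11, 9, 3, 10, 7, 8, 2) via Δ²R.

|D(w)|=34, |Ess(w)|=8:

[(1, 5, 0), (4, 4, 1), (4, 11, 3), (6, 10, 4), (7, 3, 1), (7, 8, 4), (9, 8, 5), (11, 2, 1)]


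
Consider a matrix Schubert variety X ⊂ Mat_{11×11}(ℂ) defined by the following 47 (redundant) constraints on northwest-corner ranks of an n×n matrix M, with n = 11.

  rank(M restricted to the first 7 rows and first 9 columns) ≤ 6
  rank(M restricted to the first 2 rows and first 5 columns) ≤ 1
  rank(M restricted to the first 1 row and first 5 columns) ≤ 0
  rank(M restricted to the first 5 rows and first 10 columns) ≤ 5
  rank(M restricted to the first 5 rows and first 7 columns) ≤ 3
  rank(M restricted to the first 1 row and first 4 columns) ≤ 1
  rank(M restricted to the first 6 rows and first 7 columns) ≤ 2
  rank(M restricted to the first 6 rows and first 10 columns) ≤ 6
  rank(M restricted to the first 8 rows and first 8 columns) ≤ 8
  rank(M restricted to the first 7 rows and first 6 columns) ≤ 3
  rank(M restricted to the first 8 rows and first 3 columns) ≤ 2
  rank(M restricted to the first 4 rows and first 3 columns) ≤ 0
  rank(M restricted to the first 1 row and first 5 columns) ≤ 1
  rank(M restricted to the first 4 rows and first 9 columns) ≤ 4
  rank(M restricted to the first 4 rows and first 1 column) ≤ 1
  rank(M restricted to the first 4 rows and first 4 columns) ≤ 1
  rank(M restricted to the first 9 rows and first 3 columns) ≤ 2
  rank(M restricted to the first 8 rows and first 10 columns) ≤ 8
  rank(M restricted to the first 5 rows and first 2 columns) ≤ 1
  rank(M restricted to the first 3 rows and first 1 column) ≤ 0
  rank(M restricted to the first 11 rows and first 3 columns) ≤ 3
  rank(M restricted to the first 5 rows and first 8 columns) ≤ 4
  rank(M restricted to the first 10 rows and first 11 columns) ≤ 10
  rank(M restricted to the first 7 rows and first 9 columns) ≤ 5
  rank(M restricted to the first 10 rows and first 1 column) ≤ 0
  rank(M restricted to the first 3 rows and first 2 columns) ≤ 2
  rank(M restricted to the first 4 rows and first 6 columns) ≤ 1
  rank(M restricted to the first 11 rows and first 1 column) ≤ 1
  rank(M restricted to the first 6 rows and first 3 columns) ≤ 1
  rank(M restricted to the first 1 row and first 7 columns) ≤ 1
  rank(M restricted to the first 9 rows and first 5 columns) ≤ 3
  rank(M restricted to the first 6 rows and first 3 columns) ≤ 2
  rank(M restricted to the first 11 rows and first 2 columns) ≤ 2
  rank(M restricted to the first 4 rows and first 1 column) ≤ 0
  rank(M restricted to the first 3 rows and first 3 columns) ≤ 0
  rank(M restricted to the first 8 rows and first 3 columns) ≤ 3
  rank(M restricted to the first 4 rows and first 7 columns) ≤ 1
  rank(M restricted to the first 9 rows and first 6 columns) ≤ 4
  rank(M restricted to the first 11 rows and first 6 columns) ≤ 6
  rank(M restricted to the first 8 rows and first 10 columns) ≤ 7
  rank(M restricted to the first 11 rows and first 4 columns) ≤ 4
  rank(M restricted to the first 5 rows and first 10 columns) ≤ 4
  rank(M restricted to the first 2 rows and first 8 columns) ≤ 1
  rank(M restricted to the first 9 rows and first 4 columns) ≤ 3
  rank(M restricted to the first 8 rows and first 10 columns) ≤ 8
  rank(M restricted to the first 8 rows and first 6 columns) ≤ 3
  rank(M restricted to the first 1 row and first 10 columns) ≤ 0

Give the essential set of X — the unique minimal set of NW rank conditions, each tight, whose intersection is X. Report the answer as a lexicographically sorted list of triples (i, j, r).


Reconstructing r_w from the 47 given conditions:

  i=1: 0 0 0 0 0 0 0 0 0 0 1
  i=2: 0 0 0 1 1 1 1 1 1 1 2
  i=3: 0 0 0 1 1 1 1 2 2 2 3
  i=4: 0 0 0 1 1 1 1 2 3 3 4
  i=5: 0 1 1 2 2 2 2 3 4 4 5
  i=6: 0 1 1 2 2 2 2 3 4 5 6
  i=7: 0 1 2 3 3 3 3 4 5 6 7
  i=8: 0 1 2 3 3 3 4 5 6 7 8
  i=9: 0 1 2 3 3 4 5 6 7 8 9
  i=10: 0 1 2 3 4 5 6 7 8 9 10
  i=11: 1 2 3 4 5 6 7 8 9 10 11

second differences of R give the permutation w = (11, 4, 8, 9, 2, 10, 3, 7, 6, 5, 1).

8 SE-corners of the 38-cell Rothe diagram give Ess(w):

[(1, 10, 0), (4, 3, 0), (4, 7, 1), (6, 3, 1), (6, 7, 2), (8, 6, 3), (9, 5, 3), (10, 1, 0)]


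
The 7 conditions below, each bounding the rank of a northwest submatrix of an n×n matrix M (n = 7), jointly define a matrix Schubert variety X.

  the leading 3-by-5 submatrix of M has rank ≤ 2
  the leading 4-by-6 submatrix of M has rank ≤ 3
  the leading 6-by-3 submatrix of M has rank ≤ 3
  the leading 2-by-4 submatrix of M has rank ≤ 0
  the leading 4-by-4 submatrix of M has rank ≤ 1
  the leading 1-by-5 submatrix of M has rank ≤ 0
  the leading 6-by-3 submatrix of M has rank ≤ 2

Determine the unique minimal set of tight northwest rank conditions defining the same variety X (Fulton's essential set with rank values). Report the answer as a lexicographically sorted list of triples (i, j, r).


Recovering R(i,j) via the rank-extension bound from the 7 conditions:

  0 | 0 | 0 | 0 | 0 | 1 | 1
  0 | 0 | 0 | 0 | 1 | 2 | 2
  1 | 1 | 1 | 1 | 2 | 3 | 3
  1 | 1 | 1 | 1 | 2 | 3 | 4
  1 | 2 | 2 | 2 | 3 | 4 | 5
  1 | 2 | 2 | 3 | 4 | 5 | 6
  1 | 2 | 3 | 4 | 5 | 6 | 7

second differences of R give the permutation w = (6, 5, 1, 7, 2, 4, 3).

D(w) has 13 cells with 4 SE-corners; essential set:

[(1, 5, 0), (2, 4, 0), (4, 4, 1), (6, 3, 2)]


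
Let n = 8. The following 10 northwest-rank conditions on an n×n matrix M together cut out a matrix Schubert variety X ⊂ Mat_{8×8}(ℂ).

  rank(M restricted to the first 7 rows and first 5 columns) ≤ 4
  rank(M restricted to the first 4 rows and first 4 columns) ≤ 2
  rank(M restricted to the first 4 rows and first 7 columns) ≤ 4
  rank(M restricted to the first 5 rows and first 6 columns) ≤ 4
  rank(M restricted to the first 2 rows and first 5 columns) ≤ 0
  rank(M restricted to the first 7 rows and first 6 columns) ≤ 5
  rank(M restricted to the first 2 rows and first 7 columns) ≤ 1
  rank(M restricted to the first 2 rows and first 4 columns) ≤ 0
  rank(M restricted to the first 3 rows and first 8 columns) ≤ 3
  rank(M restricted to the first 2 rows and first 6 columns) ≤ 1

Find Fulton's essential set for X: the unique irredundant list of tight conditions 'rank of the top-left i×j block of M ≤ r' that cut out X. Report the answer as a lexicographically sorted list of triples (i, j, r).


Computing R[i][j] = min implied NW-rank bound (n=8, 10 conditions):

  row 1: 0 | 0 | 0 | 0 | 0 | 1 | 1 | 1
  row 2: 0 | 0 | 0 | 0 | 0 | 1 | 1 | 2
  row 3: 1 | 1 | 1 | 1 | 1 | 2 | 2 | 3
  row 4: 1 | 2 | 2 | 2 | 2 | 3 | 3 | 4
  row 5: 1 | 2 | 3 | 3 | 3 | 4 | 4 | 5
  row 6: 1 | 2 | 3 | 4 | 4 | 5 | 5 | 6
  row 7: 1 | 2 | 3 | 4 | 4 | 5 | 6 | 7
  row 8: 1 | 2 | 3 | 4 | 5 | 6 | 7 | 8

so w = (6, 8, 1, 2, 3, 4, 7, 5).

Fulton essential set (3 of the 12 Rothe cells):

[(2, 5, 0), (2, 7, 1), (7, 5, 4)]


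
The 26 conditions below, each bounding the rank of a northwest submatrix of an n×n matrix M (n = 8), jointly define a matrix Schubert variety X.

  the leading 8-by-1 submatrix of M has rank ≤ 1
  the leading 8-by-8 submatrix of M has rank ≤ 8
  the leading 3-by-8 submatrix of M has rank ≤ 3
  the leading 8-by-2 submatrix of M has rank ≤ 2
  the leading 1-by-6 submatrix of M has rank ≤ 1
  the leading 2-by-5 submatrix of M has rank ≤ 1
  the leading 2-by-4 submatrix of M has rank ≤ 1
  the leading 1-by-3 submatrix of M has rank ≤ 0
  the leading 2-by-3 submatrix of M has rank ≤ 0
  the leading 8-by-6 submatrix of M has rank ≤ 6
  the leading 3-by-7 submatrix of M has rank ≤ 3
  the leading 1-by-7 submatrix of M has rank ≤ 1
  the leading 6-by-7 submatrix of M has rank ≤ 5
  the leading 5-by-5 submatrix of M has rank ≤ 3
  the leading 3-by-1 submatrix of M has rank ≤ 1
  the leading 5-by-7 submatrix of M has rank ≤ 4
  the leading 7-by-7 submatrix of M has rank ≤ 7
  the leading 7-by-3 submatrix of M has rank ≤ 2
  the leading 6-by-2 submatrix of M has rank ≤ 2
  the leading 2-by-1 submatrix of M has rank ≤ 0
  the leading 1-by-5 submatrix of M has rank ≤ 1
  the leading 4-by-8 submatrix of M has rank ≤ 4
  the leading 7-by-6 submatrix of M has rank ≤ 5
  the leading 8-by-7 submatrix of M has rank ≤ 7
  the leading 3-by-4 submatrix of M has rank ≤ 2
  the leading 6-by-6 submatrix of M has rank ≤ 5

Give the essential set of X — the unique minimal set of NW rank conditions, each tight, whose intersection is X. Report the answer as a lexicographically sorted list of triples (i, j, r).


The tightest implied rank at each (i,j), from the 26 conditions:

  i=1: 0 0 0 1 1 1 1 1
  i=2: 0 0 0 1 1 2 2 2
  i=3: 1 1 1 2 2 3 3 3
  i=4: 1 2 2 3 3 4 4 4
  i=5: 1 2 2 3 3 4 4 5
  i=6: 1 2 2 3 4 5 5 6
  i=7: 1 2 2 3 4 5 6 7
  i=8: 1 2 3 4 5 6 7 8

hence w(1..8) = (4, 6, 1, 2, 8, 5, 7, 3).

D(w) has 12 cells with 5 SE-corners; essential set:

[(2, 3, 0), (2, 5, 1), (5, 5, 3), (5, 7, 4), (7, 3, 2)]


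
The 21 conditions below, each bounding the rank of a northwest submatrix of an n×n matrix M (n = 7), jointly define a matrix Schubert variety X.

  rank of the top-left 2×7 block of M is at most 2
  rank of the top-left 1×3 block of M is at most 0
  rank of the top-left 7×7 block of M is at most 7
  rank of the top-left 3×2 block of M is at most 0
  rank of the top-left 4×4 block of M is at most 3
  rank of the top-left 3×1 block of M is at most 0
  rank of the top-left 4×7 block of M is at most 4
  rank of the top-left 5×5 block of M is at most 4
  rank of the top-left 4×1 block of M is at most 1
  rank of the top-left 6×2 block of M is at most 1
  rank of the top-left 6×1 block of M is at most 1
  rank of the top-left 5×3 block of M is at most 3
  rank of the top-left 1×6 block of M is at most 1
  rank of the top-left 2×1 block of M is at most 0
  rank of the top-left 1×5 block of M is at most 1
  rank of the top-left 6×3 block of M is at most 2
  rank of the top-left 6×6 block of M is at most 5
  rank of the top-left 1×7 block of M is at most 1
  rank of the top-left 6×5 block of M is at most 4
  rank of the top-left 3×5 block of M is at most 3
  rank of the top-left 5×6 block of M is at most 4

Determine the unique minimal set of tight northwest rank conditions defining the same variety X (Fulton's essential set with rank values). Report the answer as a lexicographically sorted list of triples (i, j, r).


Recovering R(i,j) via the rank-extension bound from the 21 conditions:

  i=1: 0, 0, 0, 1, 1, 1, 1
  i=2: 0, 0, 1, 2, 2, 2, 2
  i=3: 0, 0, 1, 2, 3, 3, 3
  i=4: 1, 1, 2, 3, 4, 4, 4
  i=5: 1, 1, 2, 3, 4, 4, 5
  i=6: 1, 1, 2, 3, 4, 5, 6
  i=7: 1, 2, 3, 4, 5, 6, 7

giving w = (4, 3, 5, 1, 7, 6, 2) via Δ²R.

D(w) has 10 cells with 4 SE-corners; essential set:

[(1, 3, 0), (3, 2, 0), (5, 6, 4), (6, 2, 1)]


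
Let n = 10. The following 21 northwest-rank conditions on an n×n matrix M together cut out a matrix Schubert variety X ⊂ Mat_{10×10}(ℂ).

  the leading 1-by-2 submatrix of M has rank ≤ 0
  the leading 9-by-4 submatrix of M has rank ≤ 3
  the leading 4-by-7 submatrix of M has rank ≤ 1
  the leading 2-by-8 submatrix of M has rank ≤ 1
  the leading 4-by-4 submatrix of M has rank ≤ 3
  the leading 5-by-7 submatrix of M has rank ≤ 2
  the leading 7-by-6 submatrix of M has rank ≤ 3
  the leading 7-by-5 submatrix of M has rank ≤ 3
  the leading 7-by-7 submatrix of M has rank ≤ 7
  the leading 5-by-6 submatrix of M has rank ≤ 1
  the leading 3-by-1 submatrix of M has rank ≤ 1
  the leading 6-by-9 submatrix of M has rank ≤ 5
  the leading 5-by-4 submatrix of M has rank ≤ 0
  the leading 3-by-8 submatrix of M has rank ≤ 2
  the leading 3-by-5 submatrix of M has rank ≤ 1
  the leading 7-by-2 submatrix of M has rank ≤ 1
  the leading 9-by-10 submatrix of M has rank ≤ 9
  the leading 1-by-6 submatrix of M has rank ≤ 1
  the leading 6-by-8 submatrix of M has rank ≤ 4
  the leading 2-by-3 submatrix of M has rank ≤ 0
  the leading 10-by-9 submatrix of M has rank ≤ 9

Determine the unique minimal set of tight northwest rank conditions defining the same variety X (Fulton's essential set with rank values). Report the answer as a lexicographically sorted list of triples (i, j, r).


Propagating the 21 rank bounds to every northwest block:

  row 1: 0 | 0 | 0 | 0 | 1 | 1 | 1 | 1 | 1 | 1
  row 2: 0 | 0 | 0 | 0 | 1 | 1 | 1 | 1 | 2 | 2
  row 3: 0 | 0 | 0 | 0 | 1 | 1 | 1 | 2 | 3 | 3
  row 4: 0 | 0 | 0 | 0 | 1 | 1 | 1 | 2 | 3 | 4
  row 5: 0 | 0 | 0 | 0 | 1 | 1 | 2 | 3 | 4 | 5
  row 6: 1 | 1 | 1 | 1 | 2 | 2 | 3 | 4 | 5 | 6
  row 7: 1 | 1 | 2 | 2 | 3 | 3 | 4 | 5 | 6 | 7
  row 8: 1 | 2 | 3 | 3 | 4 | 4 | 5 | 6 | 7 | 8
  row 9: 1 | 2 | 3 | 3 | 4 | 5 | 6 | 7 | 8 | 9
  row 10: 1 | 2 | 3 | 4 | 5 | 6 | 7 | 8 | 9 | 10

giving w = (5, 9, 8, 10, 7, 1, 3, 2, 6, 4) via Δ²R.

ℓ(w)=30; the 6 essential cells (i,j,r):

[(2, 8, 1), (4, 7, 1), (5, 4, 0), (5, 6, 1), (7, 2, 1), (9, 4, 3)]


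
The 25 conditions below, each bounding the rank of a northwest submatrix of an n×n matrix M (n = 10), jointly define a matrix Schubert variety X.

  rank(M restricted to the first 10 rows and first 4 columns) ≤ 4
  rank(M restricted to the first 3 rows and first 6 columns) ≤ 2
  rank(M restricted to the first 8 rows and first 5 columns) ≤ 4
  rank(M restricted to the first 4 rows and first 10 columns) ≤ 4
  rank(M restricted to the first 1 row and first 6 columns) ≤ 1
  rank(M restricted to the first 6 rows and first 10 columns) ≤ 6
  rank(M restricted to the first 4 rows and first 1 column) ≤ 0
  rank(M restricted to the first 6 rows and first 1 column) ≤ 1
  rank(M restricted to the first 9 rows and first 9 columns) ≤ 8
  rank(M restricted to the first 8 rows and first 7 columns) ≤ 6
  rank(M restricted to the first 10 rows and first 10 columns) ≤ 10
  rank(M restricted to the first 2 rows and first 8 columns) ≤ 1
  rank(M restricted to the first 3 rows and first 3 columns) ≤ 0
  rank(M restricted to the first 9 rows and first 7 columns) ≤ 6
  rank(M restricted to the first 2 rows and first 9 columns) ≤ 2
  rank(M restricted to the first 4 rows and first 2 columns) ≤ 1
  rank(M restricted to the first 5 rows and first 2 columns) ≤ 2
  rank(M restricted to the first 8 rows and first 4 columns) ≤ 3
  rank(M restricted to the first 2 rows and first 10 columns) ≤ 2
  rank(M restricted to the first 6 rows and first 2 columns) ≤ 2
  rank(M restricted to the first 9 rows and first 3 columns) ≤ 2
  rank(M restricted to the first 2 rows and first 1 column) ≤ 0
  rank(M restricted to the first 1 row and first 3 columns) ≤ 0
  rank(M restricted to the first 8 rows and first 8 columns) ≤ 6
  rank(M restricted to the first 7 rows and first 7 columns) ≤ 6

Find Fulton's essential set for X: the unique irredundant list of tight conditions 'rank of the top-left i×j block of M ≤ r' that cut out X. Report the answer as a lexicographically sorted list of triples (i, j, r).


Rank table r_w(10×10) implied by the 25 constraints:

  row 1: 0 0 0 1 1 1 1 1 1 1
  row 2: 0 0 0 1 1 1 1 1 2 2
  row 3: 0 0 0 1 2 2 2 2 3 3
  row 4: 0 1 1 2 3 3 3 3 4 4
  row 5: 1 2 2 3 4 4 4 4 5 5
  row 6: 1 2 2 3 4 5 5 5 6 6
  row 7: 1 2 2 3 4 5 6 6 7 7
  row 8: 1 2 2 3 4 5 6 6 7 8
  row 9: 1 2 2 3 4 5 6 7 8 9
  row 10: 1 2 3 4 5 6 7 8 9 10

the unique w with this rank table is (4, 9, 5, 2, 1, 6, 7, 10, 8, 3).

|D(w)|=19, |Ess(w)|=5:

[(2, 8, 1), (3, 3, 0), (4, 1, 0), (8, 8, 6), (9, 3, 2)]


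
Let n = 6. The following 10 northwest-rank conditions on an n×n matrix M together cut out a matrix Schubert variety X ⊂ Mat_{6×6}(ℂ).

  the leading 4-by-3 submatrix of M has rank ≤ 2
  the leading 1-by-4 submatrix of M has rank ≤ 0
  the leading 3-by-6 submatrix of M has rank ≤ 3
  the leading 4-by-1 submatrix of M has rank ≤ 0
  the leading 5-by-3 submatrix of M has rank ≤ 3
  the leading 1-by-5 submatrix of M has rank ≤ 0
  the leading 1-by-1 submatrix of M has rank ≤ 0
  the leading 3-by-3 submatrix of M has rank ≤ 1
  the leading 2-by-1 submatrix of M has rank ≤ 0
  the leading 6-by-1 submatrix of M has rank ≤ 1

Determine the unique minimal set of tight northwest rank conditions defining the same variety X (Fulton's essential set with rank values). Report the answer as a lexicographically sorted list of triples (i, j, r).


Computing R[i][j] = min implied NW-rank bound (n=6, 10 conditions):

  0 0 0 0 0 1
  0 1 1 1 1 2
  0 1 1 2 2 3
  0 1 2 3 3 4
  1 2 3 4 4 5
  1 2 3 4 5 6

so w = (6, 2, 4, 3, 1, 5).

|D(w)|=9, |Ess(w)|=3:

[(1, 5, 0), (3, 3, 1), (4, 1, 0)]


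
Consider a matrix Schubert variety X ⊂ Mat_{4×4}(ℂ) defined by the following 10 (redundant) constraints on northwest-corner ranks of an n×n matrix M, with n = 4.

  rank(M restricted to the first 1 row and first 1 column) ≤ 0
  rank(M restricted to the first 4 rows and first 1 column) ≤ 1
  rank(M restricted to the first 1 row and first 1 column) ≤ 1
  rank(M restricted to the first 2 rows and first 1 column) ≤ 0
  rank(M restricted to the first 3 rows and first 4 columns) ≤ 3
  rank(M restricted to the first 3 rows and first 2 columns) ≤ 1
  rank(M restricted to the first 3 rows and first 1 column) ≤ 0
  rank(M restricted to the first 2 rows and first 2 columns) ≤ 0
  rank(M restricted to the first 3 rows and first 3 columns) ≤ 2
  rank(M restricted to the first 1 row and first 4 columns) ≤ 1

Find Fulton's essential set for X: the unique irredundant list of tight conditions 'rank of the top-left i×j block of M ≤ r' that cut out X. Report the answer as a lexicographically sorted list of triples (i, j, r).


Computing R[i][j] = min implied NW-rank bound (n=4, 10 conditions):

  i=1: 0  0  1  1
  i=2: 0  0  1  2
  i=3: 0  1  2  3
  i=4: 1  2  3  4

so w = (3, 4, 2, 1).

D(w) has 5 cells with 2 SE-corners; essential set:

[(2, 2, 0), (3, 1, 0)]


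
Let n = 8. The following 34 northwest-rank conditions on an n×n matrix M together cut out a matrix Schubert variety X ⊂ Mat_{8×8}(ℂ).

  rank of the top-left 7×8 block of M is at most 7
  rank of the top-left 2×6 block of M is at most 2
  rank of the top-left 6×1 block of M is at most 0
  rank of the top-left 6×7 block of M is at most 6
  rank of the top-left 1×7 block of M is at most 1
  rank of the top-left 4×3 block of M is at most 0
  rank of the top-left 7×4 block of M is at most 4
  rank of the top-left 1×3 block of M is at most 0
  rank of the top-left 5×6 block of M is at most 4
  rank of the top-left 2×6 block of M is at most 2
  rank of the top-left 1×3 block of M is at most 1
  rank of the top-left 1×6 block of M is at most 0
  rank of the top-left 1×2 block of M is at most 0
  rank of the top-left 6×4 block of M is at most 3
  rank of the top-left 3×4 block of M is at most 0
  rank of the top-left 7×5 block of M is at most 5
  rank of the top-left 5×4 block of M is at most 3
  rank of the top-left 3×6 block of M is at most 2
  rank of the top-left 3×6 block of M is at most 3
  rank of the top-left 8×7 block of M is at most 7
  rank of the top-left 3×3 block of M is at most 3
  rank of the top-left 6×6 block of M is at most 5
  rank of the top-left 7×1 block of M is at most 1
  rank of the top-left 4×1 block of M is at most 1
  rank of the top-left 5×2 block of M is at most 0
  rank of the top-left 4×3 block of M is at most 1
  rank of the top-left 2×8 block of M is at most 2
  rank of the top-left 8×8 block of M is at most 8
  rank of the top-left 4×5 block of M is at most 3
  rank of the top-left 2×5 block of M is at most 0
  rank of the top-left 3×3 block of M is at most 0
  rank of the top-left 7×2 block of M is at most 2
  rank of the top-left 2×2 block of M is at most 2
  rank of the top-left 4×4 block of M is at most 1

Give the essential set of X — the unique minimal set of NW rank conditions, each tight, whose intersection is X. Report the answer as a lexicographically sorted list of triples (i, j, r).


Rank table r_w(8×8) implied by the 34 constraints:

  R[1]: 0 | 0 | 0 | 0 | 0 | 0 | 1 | 1
  R[2]: 0 | 0 | 0 | 0 | 0 | 1 | 2 | 2
  R[3]: 0 | 0 | 0 | 0 | 1 | 2 | 3 | 3
  R[4]: 0 | 0 | 0 | 1 | 2 | 3 | 4 | 4
  R[5]: 0 | 0 | 1 | 2 | 3 | 4 | 5 | 5
  R[6]: 0 | 1 | 2 | 3 | 4 | 5 | 6 | 6
  R[7]: 1 | 2 | 3 | 4 | 5 | 6 | 7 | 7
  R[8]: 1 | 2 | 3 | 4 | 5 | 6 | 7 | 8

second differences of R give the permutation w = (7, 6, 5, 4, 3, 2, 1, 8).

Rothe diagram D(w) (21 cells), 6 SE-corners (essential conditions):

[(1, 6, 0), (2, 5, 0), (3, 4, 0), (4, 3, 0), (5, 2, 0), (6, 1, 0)]


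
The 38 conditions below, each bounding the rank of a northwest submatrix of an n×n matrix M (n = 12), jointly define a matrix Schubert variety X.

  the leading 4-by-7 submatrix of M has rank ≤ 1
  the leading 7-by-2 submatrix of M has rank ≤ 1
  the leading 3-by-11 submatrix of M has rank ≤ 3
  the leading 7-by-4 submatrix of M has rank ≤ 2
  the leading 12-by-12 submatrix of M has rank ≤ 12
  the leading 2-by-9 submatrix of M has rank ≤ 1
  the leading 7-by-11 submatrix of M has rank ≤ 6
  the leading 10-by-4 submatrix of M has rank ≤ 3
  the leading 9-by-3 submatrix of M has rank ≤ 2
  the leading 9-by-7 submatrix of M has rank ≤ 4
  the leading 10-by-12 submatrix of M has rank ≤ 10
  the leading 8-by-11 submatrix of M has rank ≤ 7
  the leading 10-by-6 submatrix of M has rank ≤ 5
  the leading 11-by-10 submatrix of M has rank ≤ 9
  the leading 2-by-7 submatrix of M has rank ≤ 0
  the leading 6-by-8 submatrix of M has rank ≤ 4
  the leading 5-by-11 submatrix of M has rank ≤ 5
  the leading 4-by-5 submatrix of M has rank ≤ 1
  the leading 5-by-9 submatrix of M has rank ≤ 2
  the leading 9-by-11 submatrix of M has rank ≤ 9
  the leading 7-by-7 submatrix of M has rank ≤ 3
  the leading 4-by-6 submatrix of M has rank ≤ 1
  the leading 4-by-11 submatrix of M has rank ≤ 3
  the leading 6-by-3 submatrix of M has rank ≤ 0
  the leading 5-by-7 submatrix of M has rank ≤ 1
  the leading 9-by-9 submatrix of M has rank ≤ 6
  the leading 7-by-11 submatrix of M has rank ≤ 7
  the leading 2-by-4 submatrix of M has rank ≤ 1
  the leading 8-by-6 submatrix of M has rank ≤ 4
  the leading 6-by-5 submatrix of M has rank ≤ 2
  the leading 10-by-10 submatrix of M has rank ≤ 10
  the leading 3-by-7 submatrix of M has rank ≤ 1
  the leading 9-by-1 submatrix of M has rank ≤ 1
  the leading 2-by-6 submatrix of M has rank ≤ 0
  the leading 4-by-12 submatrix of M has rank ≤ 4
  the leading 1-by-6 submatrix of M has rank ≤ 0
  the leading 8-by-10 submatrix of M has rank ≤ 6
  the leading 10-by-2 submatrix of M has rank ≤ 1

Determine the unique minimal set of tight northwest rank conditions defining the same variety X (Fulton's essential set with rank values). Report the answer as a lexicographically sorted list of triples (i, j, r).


Recovering R(i,j) via the rank-extension bound from the 38 conditions:

  i=1: 0 0 0 0 0 0 0 1 1 1 1 1
  i=2: 0 0 0 0 0 0 0 1 1 2 2 2
  i=3: 0 0 0 1 1 1 1 2 2 3 3 3
  i=4: 0 0 0 1 1 1 1 2 2 3 3 4
  i=5: 0 0 0 1 1 1 1 2 2 3 4 5
  i=6: 0 0 0 1 2 2 2 3 3 4 5 6
  i=7: 1 1 1 2 3 3 3 4 4 5 6 7
  i=8: 1 1 2 3 4 4 4 5 5 6 7 8
  i=9: 1 1 2 3 4 4 4 5 6 7 8 9
  i=10: 1 1 2 3 4 5 5 6 7 8 9 10
  i=11: 1 2 3 4 5 6 6 7 8 9 10 11
  i=12: 1 2 3 4 5 6 7 8 9 10 11 12

giving w = (8, 10, 4, 12, 11, 5, 1, 3, 9, 6, 2, 7) via Δ²R.

ℓ(w)=41; the 8 essential cells (i,j,r):

[(2, 7, 0), (2, 9, 1), (4, 11, 3), (5, 7, 1), (5, 9, 2), (6, 3, 0), (9, 7, 4), (10, 2, 1)]


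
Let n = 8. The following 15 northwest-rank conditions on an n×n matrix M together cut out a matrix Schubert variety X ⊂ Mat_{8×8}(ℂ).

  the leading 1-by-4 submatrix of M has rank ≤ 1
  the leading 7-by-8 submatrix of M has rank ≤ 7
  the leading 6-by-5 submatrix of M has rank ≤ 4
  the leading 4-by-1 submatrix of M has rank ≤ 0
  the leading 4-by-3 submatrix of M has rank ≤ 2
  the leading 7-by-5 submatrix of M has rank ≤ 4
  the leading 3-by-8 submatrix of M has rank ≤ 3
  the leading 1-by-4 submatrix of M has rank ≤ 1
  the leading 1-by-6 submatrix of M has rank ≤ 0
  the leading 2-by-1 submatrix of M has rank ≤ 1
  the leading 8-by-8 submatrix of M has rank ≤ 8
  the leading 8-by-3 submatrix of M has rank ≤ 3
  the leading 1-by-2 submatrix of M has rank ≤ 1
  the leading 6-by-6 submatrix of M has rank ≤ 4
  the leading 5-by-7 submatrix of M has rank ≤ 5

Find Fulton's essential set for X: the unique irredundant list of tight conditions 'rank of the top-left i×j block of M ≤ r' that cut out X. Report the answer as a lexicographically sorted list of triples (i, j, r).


Reconstructing r_w from the 15 given conditions:

  row 1: 0 | 0 | 0 | 0 | 0 | 0 | 1 | 1
  row 2: 0 | 1 | 1 | 1 | 1 | 1 | 2 | 2
  row 3: 0 | 1 | 2 | 2 | 2 | 2 | 3 | 3
  row 4: 0 | 1 | 2 | 3 | 3 | 3 | 4 | 4
  row 5: 1 | 2 | 3 | 4 | 4 | 4 | 5 | 5
  row 6: 1 | 2 | 3 | 4 | 4 | 4 | 5 | 6
  row 7: 1 | 2 | 3 | 4 | 4 | 5 | 6 | 7
  row 8: 1 | 2 | 3 | 4 | 5 | 6 | 7 | 8

so w = (7, 2, 3, 4, 1, 8, 6, 5).

Rothe diagram D(w) (12 cells), 4 SE-corners (essential conditions):

[(1, 6, 0), (4, 1, 0), (6, 6, 4), (7, 5, 4)]


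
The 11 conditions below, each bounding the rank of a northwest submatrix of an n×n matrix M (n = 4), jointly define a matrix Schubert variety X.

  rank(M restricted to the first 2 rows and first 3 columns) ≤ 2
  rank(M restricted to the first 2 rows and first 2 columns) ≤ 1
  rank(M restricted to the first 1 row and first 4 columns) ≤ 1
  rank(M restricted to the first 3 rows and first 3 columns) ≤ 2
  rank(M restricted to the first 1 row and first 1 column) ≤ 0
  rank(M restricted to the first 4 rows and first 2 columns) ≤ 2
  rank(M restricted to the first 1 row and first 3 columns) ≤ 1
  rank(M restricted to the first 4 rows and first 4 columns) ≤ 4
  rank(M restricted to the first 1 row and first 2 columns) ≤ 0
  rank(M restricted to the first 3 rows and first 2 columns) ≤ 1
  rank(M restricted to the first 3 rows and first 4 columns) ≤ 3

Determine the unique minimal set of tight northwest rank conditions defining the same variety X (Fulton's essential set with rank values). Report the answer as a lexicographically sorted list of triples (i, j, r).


Recovering R(i,j) via the rank-extension bound from the 11 conditions:

  R[1]: 0 | 0 | 1 | 1
  R[2]: 1 | 1 | 2 | 2
  R[3]: 1 | 1 | 2 | 3
  R[4]: 1 | 2 | 3 | 4

second differences of R give the permutation w = (3, 1, 4, 2).

2 SE-corners of the 3-cell Rothe diagram give Ess(w):

[(1, 2, 0), (3, 2, 1)]


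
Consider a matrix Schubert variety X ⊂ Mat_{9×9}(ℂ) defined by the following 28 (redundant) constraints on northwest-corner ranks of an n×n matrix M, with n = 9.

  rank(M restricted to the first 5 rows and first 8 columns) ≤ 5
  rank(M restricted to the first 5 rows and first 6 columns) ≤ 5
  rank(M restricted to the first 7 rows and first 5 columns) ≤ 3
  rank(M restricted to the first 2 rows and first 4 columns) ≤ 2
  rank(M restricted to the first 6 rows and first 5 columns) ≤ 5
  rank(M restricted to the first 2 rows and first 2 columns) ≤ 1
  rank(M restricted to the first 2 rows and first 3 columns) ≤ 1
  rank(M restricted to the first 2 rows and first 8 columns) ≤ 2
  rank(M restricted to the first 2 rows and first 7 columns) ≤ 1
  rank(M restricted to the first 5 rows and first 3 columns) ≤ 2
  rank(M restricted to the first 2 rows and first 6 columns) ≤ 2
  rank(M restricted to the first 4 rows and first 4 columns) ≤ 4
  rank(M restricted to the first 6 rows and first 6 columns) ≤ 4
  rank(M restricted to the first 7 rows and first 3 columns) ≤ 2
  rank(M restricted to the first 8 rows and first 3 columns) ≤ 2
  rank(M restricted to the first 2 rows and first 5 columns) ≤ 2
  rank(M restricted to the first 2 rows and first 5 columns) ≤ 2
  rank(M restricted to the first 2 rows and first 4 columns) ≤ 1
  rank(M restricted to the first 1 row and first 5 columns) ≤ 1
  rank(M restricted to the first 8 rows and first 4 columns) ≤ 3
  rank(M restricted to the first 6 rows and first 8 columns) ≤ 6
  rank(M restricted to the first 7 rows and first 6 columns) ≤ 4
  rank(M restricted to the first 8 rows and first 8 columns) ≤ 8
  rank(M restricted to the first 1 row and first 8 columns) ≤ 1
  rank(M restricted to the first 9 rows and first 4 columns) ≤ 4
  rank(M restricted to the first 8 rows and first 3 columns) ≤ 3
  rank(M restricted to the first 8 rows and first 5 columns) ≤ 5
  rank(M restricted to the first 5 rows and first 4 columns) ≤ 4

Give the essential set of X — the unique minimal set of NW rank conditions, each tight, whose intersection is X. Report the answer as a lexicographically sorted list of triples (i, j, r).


Recovering R(i,j) via the rank-extension bound from the 28 conditions:

  R[1]: 1, 1, 1, 1, 1, 1, 1, 1, 1
  R[2]: 1, 1, 1, 1, 1, 1, 1, 2, 2
  R[3]: 1, 2, 2, 2, 2, 2, 2, 3, 3
  R[4]: 1, 2, 2, 3, 3, 3, 3, 4, 4
  R[5]: 1, 2, 2, 3, 3, 4, 4, 5, 5
  R[6]: 1, 2, 2, 3, 3, 4, 5, 6, 6
  R[7]: 1, 2, 2, 3, 3, 4, 5, 6, 7
  R[8]: 1, 2, 2, 3, 4, 5, 6, 7, 8
  R[9]: 1, 2, 3, 4, 5, 6, 7, 8, 9

so w = (1, 8, 2, 4, 6, 7, 9, 5, 3).

|D(w)|=14, |Ess(w)|=3:

[(2, 7, 1), (7, 5, 3), (8, 3, 2)]


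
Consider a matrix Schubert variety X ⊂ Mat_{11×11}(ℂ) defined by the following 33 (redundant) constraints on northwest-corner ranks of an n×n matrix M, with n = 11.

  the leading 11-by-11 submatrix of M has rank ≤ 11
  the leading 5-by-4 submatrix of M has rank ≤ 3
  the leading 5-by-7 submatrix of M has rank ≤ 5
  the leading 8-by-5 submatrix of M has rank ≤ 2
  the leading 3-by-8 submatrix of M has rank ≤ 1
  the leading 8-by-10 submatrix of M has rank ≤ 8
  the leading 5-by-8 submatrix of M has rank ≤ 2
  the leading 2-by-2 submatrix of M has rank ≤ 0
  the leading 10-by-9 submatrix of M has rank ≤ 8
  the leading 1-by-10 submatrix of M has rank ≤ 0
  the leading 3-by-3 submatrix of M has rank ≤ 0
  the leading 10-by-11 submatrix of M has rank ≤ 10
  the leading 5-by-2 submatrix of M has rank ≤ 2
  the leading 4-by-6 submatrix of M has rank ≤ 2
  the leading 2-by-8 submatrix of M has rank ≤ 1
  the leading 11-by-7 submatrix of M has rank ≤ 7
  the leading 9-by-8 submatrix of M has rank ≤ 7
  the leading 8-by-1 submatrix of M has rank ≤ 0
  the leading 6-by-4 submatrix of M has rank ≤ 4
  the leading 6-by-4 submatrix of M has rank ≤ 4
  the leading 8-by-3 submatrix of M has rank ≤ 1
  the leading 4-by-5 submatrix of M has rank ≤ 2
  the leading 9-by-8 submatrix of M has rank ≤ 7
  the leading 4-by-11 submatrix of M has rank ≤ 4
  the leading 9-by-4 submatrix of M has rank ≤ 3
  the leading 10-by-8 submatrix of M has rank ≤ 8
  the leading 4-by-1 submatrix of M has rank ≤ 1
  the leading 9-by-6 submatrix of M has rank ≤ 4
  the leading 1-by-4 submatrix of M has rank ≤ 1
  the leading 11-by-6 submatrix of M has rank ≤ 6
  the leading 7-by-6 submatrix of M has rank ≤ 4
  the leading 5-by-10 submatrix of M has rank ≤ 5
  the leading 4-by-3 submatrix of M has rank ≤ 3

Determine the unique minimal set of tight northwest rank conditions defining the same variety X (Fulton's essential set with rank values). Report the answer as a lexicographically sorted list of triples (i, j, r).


Rank table r_w(11×11) implied by the 33 constraints:

  R[1]: 0  0  0  0  0  0  0  0  0  0  1
  R[2]: 0  0  0  1  1  1  1  1  1  1  2
  R[3]: 0  0  0  1  1  1  1  1  2  2  3
  R[4]: 0  1  1  2  2  2  2  2  3  3  4
  R[5]: 0  1  1  2  2  2  2  2  3  4  5
  R[6]: 0  1  1  2  2  3  3  3  4  5  6
  R[7]: 0  1  1  2  2  3  4  4  5  6  7
  R[8]: 0  1  1  2  2  3  4  5  6  7  8
  R[9]: 1  2  2  3  3  4  5  6  7  8  9
  R[10]: 1  2  3  4  4  5  6  7  8  9  10
  R[11]: 1  2  3  4  5  6  7  8  9  10  11

second differences of R give the permutation w = (11, 4, 9, 2, 10, 6, 7, 8, 1, 3, 5).

D(w) has 36 cells with 7 SE-corners; essential set:

[(1, 10, 0), (3, 3, 0), (3, 8, 1), (5, 8, 2), (8, 1, 0), (8, 3, 1), (8, 5, 2)]


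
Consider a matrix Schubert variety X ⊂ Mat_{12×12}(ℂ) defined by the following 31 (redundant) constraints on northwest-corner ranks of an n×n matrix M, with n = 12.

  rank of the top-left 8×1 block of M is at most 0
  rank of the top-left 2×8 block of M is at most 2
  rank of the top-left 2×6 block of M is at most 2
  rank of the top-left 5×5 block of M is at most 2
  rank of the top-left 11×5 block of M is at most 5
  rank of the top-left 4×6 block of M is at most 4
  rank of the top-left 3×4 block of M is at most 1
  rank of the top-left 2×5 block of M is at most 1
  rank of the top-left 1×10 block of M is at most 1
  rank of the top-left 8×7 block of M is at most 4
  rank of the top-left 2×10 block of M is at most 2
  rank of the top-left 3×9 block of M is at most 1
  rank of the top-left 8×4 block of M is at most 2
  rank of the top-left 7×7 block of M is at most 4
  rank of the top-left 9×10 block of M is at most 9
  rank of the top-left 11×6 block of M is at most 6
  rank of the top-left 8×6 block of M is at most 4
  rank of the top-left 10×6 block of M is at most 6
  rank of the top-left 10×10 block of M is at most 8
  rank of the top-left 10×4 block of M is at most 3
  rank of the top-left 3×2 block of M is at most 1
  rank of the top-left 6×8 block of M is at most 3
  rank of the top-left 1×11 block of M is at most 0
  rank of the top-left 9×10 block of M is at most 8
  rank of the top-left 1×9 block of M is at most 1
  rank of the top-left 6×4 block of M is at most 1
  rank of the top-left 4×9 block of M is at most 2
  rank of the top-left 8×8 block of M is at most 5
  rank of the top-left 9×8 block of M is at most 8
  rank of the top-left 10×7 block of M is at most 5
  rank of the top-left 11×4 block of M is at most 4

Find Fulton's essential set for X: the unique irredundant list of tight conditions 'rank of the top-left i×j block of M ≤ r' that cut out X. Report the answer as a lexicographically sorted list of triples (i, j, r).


The tightest implied rank at each (i,j), from the 31 conditions:

  row 1: 0 | 0 | 0 | 0 | 0 | 0 | 0 | 0 | 0 | 0 | 0 | 1
  row 2: 0 | 1 | 1 | 1 | 1 | 1 | 1 | 1 | 1 | 1 | 1 | 2
  row 3: 0 | 1 | 1 | 1 | 1 | 1 | 1 | 1 | 1 | 2 | 2 | 3
  row 4: 0 | 1 | 1 | 1 | 2 | 2 | 2 | 2 | 2 | 3 | 3 | 4
  row 5: 0 | 1 | 1 | 1 | 2 | 3 | 3 | 3 | 3 | 4 | 4 | 5
  row 6: 0 | 1 | 1 | 1 | 2 | 3 | 3 | 3 | 4 | 5 | 5 | 6
  row 7: 0 | 1 | 2 | 2 | 3 | 4 | 4 | 4 | 5 | 6 | 6 | 7
  row 8: 0 | 1 | 2 | 2 | 3 | 4 | 4 | 5 | 6 | 7 | 7 | 8
  row 9: 1 | 2 | 3 | 3 | 4 | 5 | 5 | 6 | 7 | 8 | 8 | 9
  row 10: 1 | 2 | 3 | 3 | 4 | 5 | 5 | 6 | 7 | 8 | 9 | 10
  row 11: 1 | 2 | 3 | 4 | 5 | 6 | 6 | 7 | 8 | 9 | 10 | 11
  row 12: 1 | 2 | 3 | 4 | 5 | 6 | 7 | 8 | 9 | 10 | 11 | 12

second differences of R give the permutation w = (12, 2, 10, 5, 6, 9, 3, 8, 1, 11, 4, 7).

Fulton essential set (9 of the 37 Rothe cells):

[(1, 11, 0), (3, 9, 1), (6, 4, 1), (6, 8, 3), (8, 1, 0), (8, 4, 2), (8, 7, 4), (10, 4, 3), (10, 7, 5)]


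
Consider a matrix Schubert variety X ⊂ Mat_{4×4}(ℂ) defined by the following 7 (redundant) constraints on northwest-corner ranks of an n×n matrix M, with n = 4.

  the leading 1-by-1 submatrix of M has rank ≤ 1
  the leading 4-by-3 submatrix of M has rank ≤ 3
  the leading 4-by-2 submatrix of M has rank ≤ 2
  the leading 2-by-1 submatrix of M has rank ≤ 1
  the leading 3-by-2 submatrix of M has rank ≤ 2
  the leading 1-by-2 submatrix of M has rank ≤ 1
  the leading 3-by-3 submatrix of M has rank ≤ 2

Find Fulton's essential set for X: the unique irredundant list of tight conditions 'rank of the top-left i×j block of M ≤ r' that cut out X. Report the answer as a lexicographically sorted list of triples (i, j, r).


The tightest implied rank at each (i,j), from the 7 conditions:

  R[1]: 1 | 1 | 1 | 1
  R[2]: 1 | 2 | 2 | 2
  R[3]: 1 | 2 | 2 | 3
  R[4]: 1 | 2 | 3 | 4

reading off 1-entries of Δ²R: w = (1, 2, 4, 3).

1 SE-corner of the 1-cell Rothe diagram gives Ess(w):

[(3, 3, 2)]


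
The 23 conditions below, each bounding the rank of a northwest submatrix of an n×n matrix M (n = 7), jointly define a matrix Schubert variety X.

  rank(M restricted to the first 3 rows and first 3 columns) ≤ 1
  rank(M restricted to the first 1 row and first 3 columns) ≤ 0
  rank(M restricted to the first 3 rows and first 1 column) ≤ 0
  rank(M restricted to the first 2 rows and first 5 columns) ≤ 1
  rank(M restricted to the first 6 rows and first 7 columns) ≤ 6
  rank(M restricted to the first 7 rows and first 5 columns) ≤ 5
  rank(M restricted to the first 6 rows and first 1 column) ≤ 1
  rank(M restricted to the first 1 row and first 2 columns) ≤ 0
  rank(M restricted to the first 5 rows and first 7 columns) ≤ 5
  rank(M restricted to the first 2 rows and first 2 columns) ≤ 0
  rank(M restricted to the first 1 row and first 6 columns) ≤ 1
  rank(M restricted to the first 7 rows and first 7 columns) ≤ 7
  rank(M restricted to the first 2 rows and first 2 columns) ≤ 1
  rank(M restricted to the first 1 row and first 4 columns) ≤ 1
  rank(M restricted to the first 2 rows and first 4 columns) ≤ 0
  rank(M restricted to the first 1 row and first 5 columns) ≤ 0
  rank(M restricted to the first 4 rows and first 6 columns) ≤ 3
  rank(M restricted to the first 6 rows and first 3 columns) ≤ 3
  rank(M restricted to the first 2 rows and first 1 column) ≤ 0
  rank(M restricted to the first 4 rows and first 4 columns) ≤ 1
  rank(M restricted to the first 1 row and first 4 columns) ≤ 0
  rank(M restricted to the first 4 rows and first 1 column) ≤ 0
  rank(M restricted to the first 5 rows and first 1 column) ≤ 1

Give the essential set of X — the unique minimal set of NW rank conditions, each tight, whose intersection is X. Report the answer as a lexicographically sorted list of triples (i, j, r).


The tightest implied rank at each (i,j), from the 23 conditions:

  row 1: 0  0  0  0  0  1  1
  row 2: 0  0  0  0  1  2  2
  row 3: 0  1  1  1  2  3  3
  row 4: 0  1  1  1  2  3  4
  row 5: 1  2  2  2  3  4  5
  row 6: 1  2  3  3  4  5  6
  row 7: 1  2  3  4  5  6  7

hence w(1..7) = (6, 5, 2, 7, 1, 3, 4).

4 SE-corners of the 13-cell Rothe diagram give Ess(w):

[(1, 5, 0), (2, 4, 0), (4, 1, 0), (4, 4, 1)]
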